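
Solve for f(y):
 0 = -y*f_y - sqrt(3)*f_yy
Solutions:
 f(y) = C1 + C2*erf(sqrt(2)*3^(3/4)*y/6)


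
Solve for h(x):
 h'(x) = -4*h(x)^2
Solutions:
 h(x) = 1/(C1 + 4*x)


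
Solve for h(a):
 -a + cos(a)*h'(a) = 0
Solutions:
 h(a) = C1 + Integral(a/cos(a), a)


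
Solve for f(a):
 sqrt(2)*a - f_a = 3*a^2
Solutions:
 f(a) = C1 - a^3 + sqrt(2)*a^2/2


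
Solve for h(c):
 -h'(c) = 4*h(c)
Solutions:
 h(c) = C1*exp(-4*c)


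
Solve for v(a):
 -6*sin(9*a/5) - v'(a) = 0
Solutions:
 v(a) = C1 + 10*cos(9*a/5)/3


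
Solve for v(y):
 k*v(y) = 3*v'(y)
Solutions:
 v(y) = C1*exp(k*y/3)


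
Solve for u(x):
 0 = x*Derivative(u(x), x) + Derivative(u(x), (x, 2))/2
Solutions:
 u(x) = C1 + C2*erf(x)


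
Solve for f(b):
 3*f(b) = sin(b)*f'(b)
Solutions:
 f(b) = C1*(cos(b) - 1)^(3/2)/(cos(b) + 1)^(3/2)


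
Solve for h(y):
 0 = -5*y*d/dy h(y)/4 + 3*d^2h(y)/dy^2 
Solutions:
 h(y) = C1 + C2*erfi(sqrt(30)*y/12)


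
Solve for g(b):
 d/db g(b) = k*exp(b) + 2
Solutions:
 g(b) = C1 + 2*b + k*exp(b)


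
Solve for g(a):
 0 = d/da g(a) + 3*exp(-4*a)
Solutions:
 g(a) = C1 + 3*exp(-4*a)/4


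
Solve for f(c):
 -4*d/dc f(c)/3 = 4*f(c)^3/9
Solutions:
 f(c) = -sqrt(6)*sqrt(-1/(C1 - c))/2
 f(c) = sqrt(6)*sqrt(-1/(C1 - c))/2


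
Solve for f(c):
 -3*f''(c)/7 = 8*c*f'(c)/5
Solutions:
 f(c) = C1 + C2*erf(2*sqrt(105)*c/15)


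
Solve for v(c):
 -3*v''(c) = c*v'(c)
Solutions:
 v(c) = C1 + C2*erf(sqrt(6)*c/6)


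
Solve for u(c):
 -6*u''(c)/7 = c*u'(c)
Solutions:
 u(c) = C1 + C2*erf(sqrt(21)*c/6)


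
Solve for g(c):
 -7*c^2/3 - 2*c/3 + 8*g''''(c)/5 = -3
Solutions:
 g(c) = C1 + C2*c + C3*c^2 + C4*c^3 + 7*c^6/1728 + c^5/288 - 5*c^4/64


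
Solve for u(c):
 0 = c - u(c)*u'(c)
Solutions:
 u(c) = -sqrt(C1 + c^2)
 u(c) = sqrt(C1 + c^2)


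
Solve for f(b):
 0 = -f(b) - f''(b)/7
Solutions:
 f(b) = C1*sin(sqrt(7)*b) + C2*cos(sqrt(7)*b)


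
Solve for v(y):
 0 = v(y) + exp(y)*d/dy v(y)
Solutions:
 v(y) = C1*exp(exp(-y))


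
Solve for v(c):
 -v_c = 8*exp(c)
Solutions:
 v(c) = C1 - 8*exp(c)


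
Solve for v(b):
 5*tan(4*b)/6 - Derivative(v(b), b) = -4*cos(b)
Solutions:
 v(b) = C1 - 5*log(cos(4*b))/24 + 4*sin(b)


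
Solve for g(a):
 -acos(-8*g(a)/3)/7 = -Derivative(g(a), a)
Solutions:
 Integral(1/acos(-8*_y/3), (_y, g(a))) = C1 + a/7


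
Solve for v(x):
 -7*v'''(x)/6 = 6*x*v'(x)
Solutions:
 v(x) = C1 + Integral(C2*airyai(-42^(2/3)*x/7) + C3*airybi(-42^(2/3)*x/7), x)


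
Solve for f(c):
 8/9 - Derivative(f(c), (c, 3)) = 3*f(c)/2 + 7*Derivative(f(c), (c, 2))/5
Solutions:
 f(c) = C1*exp(c*(-28 + 98*2^(2/3)/(45*sqrt(64345) + 11497)^(1/3) + 2^(1/3)*(45*sqrt(64345) + 11497)^(1/3))/60)*sin(2^(1/3)*sqrt(3)*c*(-(45*sqrt(64345) + 11497)^(1/3) + 98*2^(1/3)/(45*sqrt(64345) + 11497)^(1/3))/60) + C2*exp(c*(-28 + 98*2^(2/3)/(45*sqrt(64345) + 11497)^(1/3) + 2^(1/3)*(45*sqrt(64345) + 11497)^(1/3))/60)*cos(2^(1/3)*sqrt(3)*c*(-(45*sqrt(64345) + 11497)^(1/3) + 98*2^(1/3)/(45*sqrt(64345) + 11497)^(1/3))/60) + C3*exp(-c*(98*2^(2/3)/(45*sqrt(64345) + 11497)^(1/3) + 14 + 2^(1/3)*(45*sqrt(64345) + 11497)^(1/3))/30) + 16/27


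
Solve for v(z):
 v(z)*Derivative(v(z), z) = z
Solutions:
 v(z) = -sqrt(C1 + z^2)
 v(z) = sqrt(C1 + z^2)


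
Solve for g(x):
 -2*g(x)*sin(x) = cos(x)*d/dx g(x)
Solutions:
 g(x) = C1*cos(x)^2


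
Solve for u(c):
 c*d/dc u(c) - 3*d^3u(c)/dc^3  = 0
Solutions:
 u(c) = C1 + Integral(C2*airyai(3^(2/3)*c/3) + C3*airybi(3^(2/3)*c/3), c)


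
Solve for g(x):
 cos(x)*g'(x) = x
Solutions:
 g(x) = C1 + Integral(x/cos(x), x)


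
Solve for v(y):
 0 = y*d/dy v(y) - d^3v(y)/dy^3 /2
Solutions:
 v(y) = C1 + Integral(C2*airyai(2^(1/3)*y) + C3*airybi(2^(1/3)*y), y)


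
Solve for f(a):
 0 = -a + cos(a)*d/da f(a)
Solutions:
 f(a) = C1 + Integral(a/cos(a), a)


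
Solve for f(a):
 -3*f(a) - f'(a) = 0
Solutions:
 f(a) = C1*exp(-3*a)


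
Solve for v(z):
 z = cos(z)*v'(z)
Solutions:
 v(z) = C1 + Integral(z/cos(z), z)


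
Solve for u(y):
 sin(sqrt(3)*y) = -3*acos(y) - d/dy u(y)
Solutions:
 u(y) = C1 - 3*y*acos(y) + 3*sqrt(1 - y^2) + sqrt(3)*cos(sqrt(3)*y)/3


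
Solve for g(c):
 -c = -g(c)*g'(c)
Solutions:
 g(c) = -sqrt(C1 + c^2)
 g(c) = sqrt(C1 + c^2)


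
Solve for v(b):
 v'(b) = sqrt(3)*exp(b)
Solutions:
 v(b) = C1 + sqrt(3)*exp(b)


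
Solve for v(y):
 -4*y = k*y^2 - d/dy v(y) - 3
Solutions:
 v(y) = C1 + k*y^3/3 + 2*y^2 - 3*y


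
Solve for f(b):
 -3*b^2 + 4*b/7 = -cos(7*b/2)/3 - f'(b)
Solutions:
 f(b) = C1 + b^3 - 2*b^2/7 - 2*sin(7*b/2)/21


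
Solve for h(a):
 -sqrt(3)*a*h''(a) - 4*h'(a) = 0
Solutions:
 h(a) = C1 + C2*a^(1 - 4*sqrt(3)/3)


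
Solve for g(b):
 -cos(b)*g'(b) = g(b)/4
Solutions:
 g(b) = C1*(sin(b) - 1)^(1/8)/(sin(b) + 1)^(1/8)


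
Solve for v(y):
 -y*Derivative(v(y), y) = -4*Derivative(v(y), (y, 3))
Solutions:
 v(y) = C1 + Integral(C2*airyai(2^(1/3)*y/2) + C3*airybi(2^(1/3)*y/2), y)


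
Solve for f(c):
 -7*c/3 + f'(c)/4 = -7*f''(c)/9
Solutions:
 f(c) = C1 + C2*exp(-9*c/28) + 14*c^2/3 - 784*c/27


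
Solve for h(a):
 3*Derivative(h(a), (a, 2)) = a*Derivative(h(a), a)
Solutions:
 h(a) = C1 + C2*erfi(sqrt(6)*a/6)


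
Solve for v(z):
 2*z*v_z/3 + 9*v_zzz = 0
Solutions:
 v(z) = C1 + Integral(C2*airyai(-2^(1/3)*z/3) + C3*airybi(-2^(1/3)*z/3), z)


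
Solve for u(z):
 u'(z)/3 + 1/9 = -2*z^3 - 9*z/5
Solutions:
 u(z) = C1 - 3*z^4/2 - 27*z^2/10 - z/3


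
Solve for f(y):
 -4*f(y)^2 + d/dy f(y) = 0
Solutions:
 f(y) = -1/(C1 + 4*y)


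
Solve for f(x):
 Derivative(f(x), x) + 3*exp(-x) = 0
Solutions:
 f(x) = C1 + 3*exp(-x)


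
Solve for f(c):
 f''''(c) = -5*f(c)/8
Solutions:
 f(c) = (C1*sin(2^(3/4)*5^(1/4)*c/4) + C2*cos(2^(3/4)*5^(1/4)*c/4))*exp(-2^(3/4)*5^(1/4)*c/4) + (C3*sin(2^(3/4)*5^(1/4)*c/4) + C4*cos(2^(3/4)*5^(1/4)*c/4))*exp(2^(3/4)*5^(1/4)*c/4)


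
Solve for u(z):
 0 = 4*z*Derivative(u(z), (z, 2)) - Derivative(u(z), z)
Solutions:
 u(z) = C1 + C2*z^(5/4)


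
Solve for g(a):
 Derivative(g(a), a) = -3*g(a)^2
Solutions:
 g(a) = 1/(C1 + 3*a)


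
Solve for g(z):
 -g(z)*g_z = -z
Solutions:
 g(z) = -sqrt(C1 + z^2)
 g(z) = sqrt(C1 + z^2)


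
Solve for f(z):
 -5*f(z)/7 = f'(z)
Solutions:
 f(z) = C1*exp(-5*z/7)


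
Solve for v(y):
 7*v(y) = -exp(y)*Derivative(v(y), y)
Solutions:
 v(y) = C1*exp(7*exp(-y))


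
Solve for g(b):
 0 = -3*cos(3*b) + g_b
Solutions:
 g(b) = C1 + sin(3*b)


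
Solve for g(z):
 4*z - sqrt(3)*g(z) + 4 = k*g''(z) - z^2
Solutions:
 g(z) = C1*exp(-3^(1/4)*z*sqrt(-1/k)) + C2*exp(3^(1/4)*z*sqrt(-1/k)) - 2*k/3 + sqrt(3)*z^2/3 + 4*sqrt(3)*z/3 + 4*sqrt(3)/3


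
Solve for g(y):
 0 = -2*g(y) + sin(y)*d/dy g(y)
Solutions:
 g(y) = C1*(cos(y) - 1)/(cos(y) + 1)


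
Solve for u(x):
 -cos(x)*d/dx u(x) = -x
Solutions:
 u(x) = C1 + Integral(x/cos(x), x)


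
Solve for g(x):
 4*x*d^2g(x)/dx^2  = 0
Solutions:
 g(x) = C1 + C2*x


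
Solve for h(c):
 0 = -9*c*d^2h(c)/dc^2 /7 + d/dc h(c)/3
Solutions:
 h(c) = C1 + C2*c^(34/27)


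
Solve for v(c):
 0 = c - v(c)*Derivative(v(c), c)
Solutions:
 v(c) = -sqrt(C1 + c^2)
 v(c) = sqrt(C1 + c^2)


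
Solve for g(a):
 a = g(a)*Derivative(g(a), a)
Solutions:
 g(a) = -sqrt(C1 + a^2)
 g(a) = sqrt(C1 + a^2)


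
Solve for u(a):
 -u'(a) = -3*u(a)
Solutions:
 u(a) = C1*exp(3*a)


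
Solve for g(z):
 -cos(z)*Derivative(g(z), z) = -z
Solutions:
 g(z) = C1 + Integral(z/cos(z), z)


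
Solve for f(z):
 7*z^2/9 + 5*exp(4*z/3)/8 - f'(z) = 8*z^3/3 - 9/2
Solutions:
 f(z) = C1 - 2*z^4/3 + 7*z^3/27 + 9*z/2 + 15*exp(4*z/3)/32


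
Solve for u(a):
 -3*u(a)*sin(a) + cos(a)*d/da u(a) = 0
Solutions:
 u(a) = C1/cos(a)^3


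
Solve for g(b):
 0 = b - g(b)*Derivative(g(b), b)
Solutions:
 g(b) = -sqrt(C1 + b^2)
 g(b) = sqrt(C1 + b^2)


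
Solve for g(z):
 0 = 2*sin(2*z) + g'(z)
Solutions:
 g(z) = C1 + cos(2*z)


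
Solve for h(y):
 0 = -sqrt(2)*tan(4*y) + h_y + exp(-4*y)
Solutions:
 h(y) = C1 + sqrt(2)*log(tan(4*y)^2 + 1)/8 + exp(-4*y)/4


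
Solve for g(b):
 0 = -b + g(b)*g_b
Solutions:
 g(b) = -sqrt(C1 + b^2)
 g(b) = sqrt(C1 + b^2)


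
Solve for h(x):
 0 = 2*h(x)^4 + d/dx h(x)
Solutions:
 h(x) = (-3^(2/3) - 3*3^(1/6)*I)*(1/(C1 + 2*x))^(1/3)/6
 h(x) = (-3^(2/3) + 3*3^(1/6)*I)*(1/(C1 + 2*x))^(1/3)/6
 h(x) = (1/(C1 + 6*x))^(1/3)


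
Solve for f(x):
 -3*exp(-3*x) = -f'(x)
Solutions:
 f(x) = C1 - exp(-3*x)


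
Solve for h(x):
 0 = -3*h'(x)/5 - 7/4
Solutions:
 h(x) = C1 - 35*x/12


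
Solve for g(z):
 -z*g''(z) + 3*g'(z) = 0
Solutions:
 g(z) = C1 + C2*z^4


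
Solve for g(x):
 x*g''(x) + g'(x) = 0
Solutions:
 g(x) = C1 + C2*log(x)


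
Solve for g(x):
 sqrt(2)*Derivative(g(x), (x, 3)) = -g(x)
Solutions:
 g(x) = C3*exp(-2^(5/6)*x/2) + (C1*sin(2^(5/6)*sqrt(3)*x/4) + C2*cos(2^(5/6)*sqrt(3)*x/4))*exp(2^(5/6)*x/4)


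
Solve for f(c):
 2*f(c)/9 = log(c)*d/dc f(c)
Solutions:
 f(c) = C1*exp(2*li(c)/9)


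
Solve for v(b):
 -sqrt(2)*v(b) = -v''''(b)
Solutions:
 v(b) = C1*exp(-2^(1/8)*b) + C2*exp(2^(1/8)*b) + C3*sin(2^(1/8)*b) + C4*cos(2^(1/8)*b)


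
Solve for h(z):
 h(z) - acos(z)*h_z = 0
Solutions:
 h(z) = C1*exp(Integral(1/acos(z), z))


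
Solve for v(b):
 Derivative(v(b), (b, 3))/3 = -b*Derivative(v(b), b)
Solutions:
 v(b) = C1 + Integral(C2*airyai(-3^(1/3)*b) + C3*airybi(-3^(1/3)*b), b)


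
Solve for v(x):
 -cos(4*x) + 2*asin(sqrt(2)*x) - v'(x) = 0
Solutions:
 v(x) = C1 + 2*x*asin(sqrt(2)*x) + sqrt(2)*sqrt(1 - 2*x^2) - sin(4*x)/4


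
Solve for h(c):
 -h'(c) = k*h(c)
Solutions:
 h(c) = C1*exp(-c*k)


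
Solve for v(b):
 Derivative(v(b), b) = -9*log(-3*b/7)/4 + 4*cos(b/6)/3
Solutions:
 v(b) = C1 - 9*b*log(-b)/4 - 9*b*log(3)/4 + 9*b/4 + 9*b*log(7)/4 + 8*sin(b/6)


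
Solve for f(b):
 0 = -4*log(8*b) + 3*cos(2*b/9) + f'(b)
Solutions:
 f(b) = C1 + 4*b*log(b) - 4*b + 12*b*log(2) - 27*sin(2*b/9)/2


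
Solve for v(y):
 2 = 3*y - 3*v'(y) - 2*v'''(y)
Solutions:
 v(y) = C1 + C2*sin(sqrt(6)*y/2) + C3*cos(sqrt(6)*y/2) + y^2/2 - 2*y/3


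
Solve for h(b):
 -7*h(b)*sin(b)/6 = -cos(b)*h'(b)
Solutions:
 h(b) = C1/cos(b)^(7/6)


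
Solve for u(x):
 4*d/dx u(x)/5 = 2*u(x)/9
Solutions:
 u(x) = C1*exp(5*x/18)


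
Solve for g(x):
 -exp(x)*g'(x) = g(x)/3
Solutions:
 g(x) = C1*exp(exp(-x)/3)


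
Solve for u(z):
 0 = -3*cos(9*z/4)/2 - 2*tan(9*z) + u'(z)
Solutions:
 u(z) = C1 - 2*log(cos(9*z))/9 + 2*sin(9*z/4)/3


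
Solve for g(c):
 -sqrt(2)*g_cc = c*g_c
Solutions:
 g(c) = C1 + C2*erf(2^(1/4)*c/2)


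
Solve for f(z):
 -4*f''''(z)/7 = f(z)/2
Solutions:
 f(z) = (C1*sin(2^(3/4)*7^(1/4)*z/4) + C2*cos(2^(3/4)*7^(1/4)*z/4))*exp(-2^(3/4)*7^(1/4)*z/4) + (C3*sin(2^(3/4)*7^(1/4)*z/4) + C4*cos(2^(3/4)*7^(1/4)*z/4))*exp(2^(3/4)*7^(1/4)*z/4)


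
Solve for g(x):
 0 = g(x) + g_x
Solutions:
 g(x) = C1*exp(-x)


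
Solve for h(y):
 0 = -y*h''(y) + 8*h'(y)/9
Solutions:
 h(y) = C1 + C2*y^(17/9)


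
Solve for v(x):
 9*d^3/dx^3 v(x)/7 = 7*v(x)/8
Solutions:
 v(x) = C3*exp(3^(1/3)*7^(2/3)*x/6) + (C1*sin(3^(5/6)*7^(2/3)*x/12) + C2*cos(3^(5/6)*7^(2/3)*x/12))*exp(-3^(1/3)*7^(2/3)*x/12)


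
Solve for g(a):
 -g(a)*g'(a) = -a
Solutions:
 g(a) = -sqrt(C1 + a^2)
 g(a) = sqrt(C1 + a^2)


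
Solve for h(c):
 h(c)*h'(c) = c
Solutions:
 h(c) = -sqrt(C1 + c^2)
 h(c) = sqrt(C1 + c^2)


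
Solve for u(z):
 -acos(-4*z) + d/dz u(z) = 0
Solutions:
 u(z) = C1 + z*acos(-4*z) + sqrt(1 - 16*z^2)/4


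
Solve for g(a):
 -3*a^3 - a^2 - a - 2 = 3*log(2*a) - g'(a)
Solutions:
 g(a) = C1 + 3*a^4/4 + a^3/3 + a^2/2 + 3*a*log(a) - a + a*log(8)


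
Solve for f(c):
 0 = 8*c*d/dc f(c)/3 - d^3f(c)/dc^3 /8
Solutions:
 f(c) = C1 + Integral(C2*airyai(4*3^(2/3)*c/3) + C3*airybi(4*3^(2/3)*c/3), c)


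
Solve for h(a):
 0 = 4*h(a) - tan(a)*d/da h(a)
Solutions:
 h(a) = C1*sin(a)^4


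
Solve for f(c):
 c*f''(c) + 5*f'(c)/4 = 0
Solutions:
 f(c) = C1 + C2/c^(1/4)


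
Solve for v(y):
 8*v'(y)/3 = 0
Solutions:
 v(y) = C1


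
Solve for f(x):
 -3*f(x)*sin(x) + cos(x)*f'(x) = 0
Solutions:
 f(x) = C1/cos(x)^3


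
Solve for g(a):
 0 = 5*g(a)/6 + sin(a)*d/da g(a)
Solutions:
 g(a) = C1*(cos(a) + 1)^(5/12)/(cos(a) - 1)^(5/12)


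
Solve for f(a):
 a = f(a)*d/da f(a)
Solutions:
 f(a) = -sqrt(C1 + a^2)
 f(a) = sqrt(C1 + a^2)


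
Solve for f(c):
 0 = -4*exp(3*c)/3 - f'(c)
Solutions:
 f(c) = C1 - 4*exp(3*c)/9


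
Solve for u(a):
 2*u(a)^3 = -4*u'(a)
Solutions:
 u(a) = -sqrt(-1/(C1 - a))
 u(a) = sqrt(-1/(C1 - a))


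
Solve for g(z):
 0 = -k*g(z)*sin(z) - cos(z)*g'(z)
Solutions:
 g(z) = C1*exp(k*log(cos(z)))


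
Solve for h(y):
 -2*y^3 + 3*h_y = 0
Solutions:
 h(y) = C1 + y^4/6


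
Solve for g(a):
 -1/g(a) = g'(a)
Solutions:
 g(a) = -sqrt(C1 - 2*a)
 g(a) = sqrt(C1 - 2*a)


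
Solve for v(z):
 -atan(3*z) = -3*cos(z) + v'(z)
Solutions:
 v(z) = C1 - z*atan(3*z) + log(9*z^2 + 1)/6 + 3*sin(z)


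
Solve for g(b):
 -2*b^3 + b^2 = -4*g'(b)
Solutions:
 g(b) = C1 + b^4/8 - b^3/12


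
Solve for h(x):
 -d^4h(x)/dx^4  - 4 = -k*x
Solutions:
 h(x) = C1 + C2*x + C3*x^2 + C4*x^3 + k*x^5/120 - x^4/6


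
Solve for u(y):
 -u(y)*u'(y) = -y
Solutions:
 u(y) = -sqrt(C1 + y^2)
 u(y) = sqrt(C1 + y^2)


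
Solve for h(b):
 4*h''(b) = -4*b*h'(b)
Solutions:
 h(b) = C1 + C2*erf(sqrt(2)*b/2)


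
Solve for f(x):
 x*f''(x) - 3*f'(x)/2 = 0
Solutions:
 f(x) = C1 + C2*x^(5/2)


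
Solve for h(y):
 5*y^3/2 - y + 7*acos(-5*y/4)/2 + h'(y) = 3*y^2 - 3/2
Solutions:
 h(y) = C1 - 5*y^4/8 + y^3 + y^2/2 - 7*y*acos(-5*y/4)/2 - 3*y/2 - 7*sqrt(16 - 25*y^2)/10


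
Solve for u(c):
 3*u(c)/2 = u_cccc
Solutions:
 u(c) = C1*exp(-2^(3/4)*3^(1/4)*c/2) + C2*exp(2^(3/4)*3^(1/4)*c/2) + C3*sin(2^(3/4)*3^(1/4)*c/2) + C4*cos(2^(3/4)*3^(1/4)*c/2)


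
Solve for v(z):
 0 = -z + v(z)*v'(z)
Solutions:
 v(z) = -sqrt(C1 + z^2)
 v(z) = sqrt(C1 + z^2)


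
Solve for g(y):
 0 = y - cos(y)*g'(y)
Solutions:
 g(y) = C1 + Integral(y/cos(y), y)


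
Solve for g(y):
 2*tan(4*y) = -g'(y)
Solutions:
 g(y) = C1 + log(cos(4*y))/2


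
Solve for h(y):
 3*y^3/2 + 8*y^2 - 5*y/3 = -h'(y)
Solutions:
 h(y) = C1 - 3*y^4/8 - 8*y^3/3 + 5*y^2/6


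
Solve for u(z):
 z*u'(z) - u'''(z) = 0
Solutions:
 u(z) = C1 + Integral(C2*airyai(z) + C3*airybi(z), z)


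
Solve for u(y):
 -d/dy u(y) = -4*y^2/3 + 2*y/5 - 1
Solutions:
 u(y) = C1 + 4*y^3/9 - y^2/5 + y


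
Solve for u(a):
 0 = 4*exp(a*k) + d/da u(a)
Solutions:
 u(a) = C1 - 4*exp(a*k)/k


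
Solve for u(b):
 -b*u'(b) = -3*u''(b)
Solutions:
 u(b) = C1 + C2*erfi(sqrt(6)*b/6)


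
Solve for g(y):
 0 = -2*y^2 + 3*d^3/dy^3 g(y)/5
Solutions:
 g(y) = C1 + C2*y + C3*y^2 + y^5/18


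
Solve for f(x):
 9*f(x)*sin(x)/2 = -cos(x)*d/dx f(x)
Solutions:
 f(x) = C1*cos(x)^(9/2)


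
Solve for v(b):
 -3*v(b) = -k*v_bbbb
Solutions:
 v(b) = C1*exp(-3^(1/4)*b*(1/k)^(1/4)) + C2*exp(3^(1/4)*b*(1/k)^(1/4)) + C3*exp(-3^(1/4)*I*b*(1/k)^(1/4)) + C4*exp(3^(1/4)*I*b*(1/k)^(1/4))


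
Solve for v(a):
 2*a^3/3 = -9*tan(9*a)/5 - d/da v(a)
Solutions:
 v(a) = C1 - a^4/6 + log(cos(9*a))/5


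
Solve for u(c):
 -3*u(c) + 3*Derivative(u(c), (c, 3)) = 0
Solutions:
 u(c) = C3*exp(c) + (C1*sin(sqrt(3)*c/2) + C2*cos(sqrt(3)*c/2))*exp(-c/2)


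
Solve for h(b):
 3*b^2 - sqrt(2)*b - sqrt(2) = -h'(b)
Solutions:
 h(b) = C1 - b^3 + sqrt(2)*b^2/2 + sqrt(2)*b


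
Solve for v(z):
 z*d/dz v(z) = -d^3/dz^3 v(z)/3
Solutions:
 v(z) = C1 + Integral(C2*airyai(-3^(1/3)*z) + C3*airybi(-3^(1/3)*z), z)


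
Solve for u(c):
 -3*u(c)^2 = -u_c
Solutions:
 u(c) = -1/(C1 + 3*c)


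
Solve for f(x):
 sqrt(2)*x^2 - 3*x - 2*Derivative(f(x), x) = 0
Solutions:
 f(x) = C1 + sqrt(2)*x^3/6 - 3*x^2/4


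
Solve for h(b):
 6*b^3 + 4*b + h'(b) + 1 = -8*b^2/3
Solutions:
 h(b) = C1 - 3*b^4/2 - 8*b^3/9 - 2*b^2 - b


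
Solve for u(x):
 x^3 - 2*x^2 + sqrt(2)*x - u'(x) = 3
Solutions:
 u(x) = C1 + x^4/4 - 2*x^3/3 + sqrt(2)*x^2/2 - 3*x


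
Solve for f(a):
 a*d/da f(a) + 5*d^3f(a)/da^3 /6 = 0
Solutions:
 f(a) = C1 + Integral(C2*airyai(-5^(2/3)*6^(1/3)*a/5) + C3*airybi(-5^(2/3)*6^(1/3)*a/5), a)


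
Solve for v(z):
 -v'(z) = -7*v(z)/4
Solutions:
 v(z) = C1*exp(7*z/4)


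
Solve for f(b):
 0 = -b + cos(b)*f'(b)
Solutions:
 f(b) = C1 + Integral(b/cos(b), b)


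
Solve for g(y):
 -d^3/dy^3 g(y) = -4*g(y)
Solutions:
 g(y) = C3*exp(2^(2/3)*y) + (C1*sin(2^(2/3)*sqrt(3)*y/2) + C2*cos(2^(2/3)*sqrt(3)*y/2))*exp(-2^(2/3)*y/2)


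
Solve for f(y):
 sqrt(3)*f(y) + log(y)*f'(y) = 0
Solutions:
 f(y) = C1*exp(-sqrt(3)*li(y))


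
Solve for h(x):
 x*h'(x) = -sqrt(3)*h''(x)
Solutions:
 h(x) = C1 + C2*erf(sqrt(2)*3^(3/4)*x/6)


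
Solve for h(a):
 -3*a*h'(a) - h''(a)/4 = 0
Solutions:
 h(a) = C1 + C2*erf(sqrt(6)*a)


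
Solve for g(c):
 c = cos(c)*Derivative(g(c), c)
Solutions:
 g(c) = C1 + Integral(c/cos(c), c)


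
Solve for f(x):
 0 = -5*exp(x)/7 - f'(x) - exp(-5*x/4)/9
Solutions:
 f(x) = C1 - 5*exp(x)/7 + 4*exp(-5*x/4)/45


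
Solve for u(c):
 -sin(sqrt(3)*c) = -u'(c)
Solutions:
 u(c) = C1 - sqrt(3)*cos(sqrt(3)*c)/3


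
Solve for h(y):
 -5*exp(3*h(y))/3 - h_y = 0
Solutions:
 h(y) = log((-1 - sqrt(3)*I)*(1/(C1 + 5*y))^(1/3)/2)
 h(y) = log((-1 + sqrt(3)*I)*(1/(C1 + 5*y))^(1/3)/2)
 h(y) = log(1/(C1 + 5*y))/3


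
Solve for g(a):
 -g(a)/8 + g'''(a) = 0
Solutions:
 g(a) = C3*exp(a/2) + (C1*sin(sqrt(3)*a/4) + C2*cos(sqrt(3)*a/4))*exp(-a/4)


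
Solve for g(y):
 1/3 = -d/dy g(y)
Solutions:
 g(y) = C1 - y/3


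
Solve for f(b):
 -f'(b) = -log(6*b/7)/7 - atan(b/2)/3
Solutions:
 f(b) = C1 + b*log(b)/7 + b*atan(b/2)/3 - b*log(7)/7 - b/7 + b*log(6)/7 - log(b^2 + 4)/3


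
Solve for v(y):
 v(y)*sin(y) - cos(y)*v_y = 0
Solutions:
 v(y) = C1/cos(y)


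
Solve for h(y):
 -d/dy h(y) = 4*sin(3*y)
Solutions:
 h(y) = C1 + 4*cos(3*y)/3


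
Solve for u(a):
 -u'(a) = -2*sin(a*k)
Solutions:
 u(a) = C1 - 2*cos(a*k)/k


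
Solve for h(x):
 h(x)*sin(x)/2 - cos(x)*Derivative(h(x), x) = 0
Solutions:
 h(x) = C1/sqrt(cos(x))


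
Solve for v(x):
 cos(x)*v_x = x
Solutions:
 v(x) = C1 + Integral(x/cos(x), x)


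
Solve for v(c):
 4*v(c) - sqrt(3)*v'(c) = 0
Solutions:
 v(c) = C1*exp(4*sqrt(3)*c/3)


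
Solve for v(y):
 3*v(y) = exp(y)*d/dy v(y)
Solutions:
 v(y) = C1*exp(-3*exp(-y))


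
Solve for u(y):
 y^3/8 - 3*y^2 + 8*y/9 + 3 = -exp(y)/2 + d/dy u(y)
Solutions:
 u(y) = C1 + y^4/32 - y^3 + 4*y^2/9 + 3*y + exp(y)/2


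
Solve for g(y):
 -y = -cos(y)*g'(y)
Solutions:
 g(y) = C1 + Integral(y/cos(y), y)


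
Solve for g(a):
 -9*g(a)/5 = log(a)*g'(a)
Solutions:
 g(a) = C1*exp(-9*li(a)/5)


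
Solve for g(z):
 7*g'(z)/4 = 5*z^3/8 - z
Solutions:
 g(z) = C1 + 5*z^4/56 - 2*z^2/7


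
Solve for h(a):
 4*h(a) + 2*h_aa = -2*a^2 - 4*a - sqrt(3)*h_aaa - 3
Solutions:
 h(a) = C1*exp(a*(-4*sqrt(3) + 2*2^(2/3)/(sqrt(267) + 85*sqrt(3)/9)^(1/3) + 3*2^(1/3)*(sqrt(267) + 85*sqrt(3)/9)^(1/3))/18)*sin(sqrt(3)*a*(-3*(2*sqrt(267) + 170*sqrt(3)/9)^(1/3) + 4/(2*sqrt(267) + 170*sqrt(3)/9)^(1/3))/18) + C2*exp(a*(-4*sqrt(3) + 2*2^(2/3)/(sqrt(267) + 85*sqrt(3)/9)^(1/3) + 3*2^(1/3)*(sqrt(267) + 85*sqrt(3)/9)^(1/3))/18)*cos(sqrt(3)*a*(-3*(2*sqrt(267) + 170*sqrt(3)/9)^(1/3) + 4/(2*sqrt(267) + 170*sqrt(3)/9)^(1/3))/18) + C3*exp(-a*(2*2^(2/3)/(sqrt(267) + 85*sqrt(3)/9)^(1/3) + 2*sqrt(3) + 3*2^(1/3)*(sqrt(267) + 85*sqrt(3)/9)^(1/3))/9) - a^2/2 - a - 1/4


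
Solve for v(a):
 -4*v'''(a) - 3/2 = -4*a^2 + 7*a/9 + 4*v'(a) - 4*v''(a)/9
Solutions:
 v(a) = C1 + a^3/3 + a^2/72 - 1537*a/648 + (C2*sin(sqrt(323)*a/18) + C3*cos(sqrt(323)*a/18))*exp(a/18)


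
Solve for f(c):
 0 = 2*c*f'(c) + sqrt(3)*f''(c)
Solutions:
 f(c) = C1 + C2*erf(3^(3/4)*c/3)


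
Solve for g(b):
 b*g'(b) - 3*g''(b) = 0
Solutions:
 g(b) = C1 + C2*erfi(sqrt(6)*b/6)


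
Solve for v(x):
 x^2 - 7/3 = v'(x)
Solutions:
 v(x) = C1 + x^3/3 - 7*x/3


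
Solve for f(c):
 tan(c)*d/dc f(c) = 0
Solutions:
 f(c) = C1


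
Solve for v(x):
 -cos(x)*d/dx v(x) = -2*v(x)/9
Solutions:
 v(x) = C1*(sin(x) + 1)^(1/9)/(sin(x) - 1)^(1/9)


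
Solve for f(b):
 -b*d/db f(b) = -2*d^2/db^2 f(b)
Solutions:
 f(b) = C1 + C2*erfi(b/2)


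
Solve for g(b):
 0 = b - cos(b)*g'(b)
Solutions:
 g(b) = C1 + Integral(b/cos(b), b)


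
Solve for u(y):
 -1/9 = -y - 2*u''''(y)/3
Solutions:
 u(y) = C1 + C2*y + C3*y^2 + C4*y^3 - y^5/80 + y^4/144


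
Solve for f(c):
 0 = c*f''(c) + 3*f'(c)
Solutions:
 f(c) = C1 + C2/c^2


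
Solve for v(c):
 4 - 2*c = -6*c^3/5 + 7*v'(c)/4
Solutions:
 v(c) = C1 + 6*c^4/35 - 4*c^2/7 + 16*c/7


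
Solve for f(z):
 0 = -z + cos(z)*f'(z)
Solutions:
 f(z) = C1 + Integral(z/cos(z), z)


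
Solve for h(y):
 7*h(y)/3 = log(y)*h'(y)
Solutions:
 h(y) = C1*exp(7*li(y)/3)


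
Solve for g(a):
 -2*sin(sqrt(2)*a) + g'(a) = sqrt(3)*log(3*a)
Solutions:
 g(a) = C1 + sqrt(3)*a*(log(a) - 1) + sqrt(3)*a*log(3) - sqrt(2)*cos(sqrt(2)*a)


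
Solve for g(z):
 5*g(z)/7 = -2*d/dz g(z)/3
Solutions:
 g(z) = C1*exp(-15*z/14)


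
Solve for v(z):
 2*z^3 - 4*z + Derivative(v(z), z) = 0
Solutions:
 v(z) = C1 - z^4/2 + 2*z^2


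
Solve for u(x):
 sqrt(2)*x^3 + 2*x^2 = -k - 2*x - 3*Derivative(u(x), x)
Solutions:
 u(x) = C1 - k*x/3 - sqrt(2)*x^4/12 - 2*x^3/9 - x^2/3


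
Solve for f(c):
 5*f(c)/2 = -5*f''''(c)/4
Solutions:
 f(c) = (C1*sin(2^(3/4)*c/2) + C2*cos(2^(3/4)*c/2))*exp(-2^(3/4)*c/2) + (C3*sin(2^(3/4)*c/2) + C4*cos(2^(3/4)*c/2))*exp(2^(3/4)*c/2)


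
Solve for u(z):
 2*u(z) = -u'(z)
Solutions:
 u(z) = C1*exp(-2*z)


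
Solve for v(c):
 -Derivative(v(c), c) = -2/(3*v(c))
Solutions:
 v(c) = -sqrt(C1 + 12*c)/3
 v(c) = sqrt(C1 + 12*c)/3


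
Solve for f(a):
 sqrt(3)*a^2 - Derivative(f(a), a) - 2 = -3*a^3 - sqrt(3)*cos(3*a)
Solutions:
 f(a) = C1 + 3*a^4/4 + sqrt(3)*a^3/3 - 2*a + sqrt(3)*sin(3*a)/3


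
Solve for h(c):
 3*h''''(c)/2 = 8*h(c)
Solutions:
 h(c) = C1*exp(-2*3^(3/4)*c/3) + C2*exp(2*3^(3/4)*c/3) + C3*sin(2*3^(3/4)*c/3) + C4*cos(2*3^(3/4)*c/3)


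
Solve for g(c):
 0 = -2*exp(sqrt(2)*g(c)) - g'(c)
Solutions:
 g(c) = sqrt(2)*(2*log(1/(C1 + 2*c)) - log(2))/4


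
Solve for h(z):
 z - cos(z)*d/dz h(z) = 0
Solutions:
 h(z) = C1 + Integral(z/cos(z), z)


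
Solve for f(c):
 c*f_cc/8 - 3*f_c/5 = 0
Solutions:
 f(c) = C1 + C2*c^(29/5)


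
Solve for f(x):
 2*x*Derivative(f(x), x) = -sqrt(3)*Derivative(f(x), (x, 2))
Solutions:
 f(x) = C1 + C2*erf(3^(3/4)*x/3)


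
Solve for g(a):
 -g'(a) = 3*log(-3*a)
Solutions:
 g(a) = C1 - 3*a*log(-a) + 3*a*(1 - log(3))


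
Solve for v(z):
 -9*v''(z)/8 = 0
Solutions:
 v(z) = C1 + C2*z


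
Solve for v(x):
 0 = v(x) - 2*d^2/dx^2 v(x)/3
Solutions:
 v(x) = C1*exp(-sqrt(6)*x/2) + C2*exp(sqrt(6)*x/2)


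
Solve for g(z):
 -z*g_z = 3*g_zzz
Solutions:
 g(z) = C1 + Integral(C2*airyai(-3^(2/3)*z/3) + C3*airybi(-3^(2/3)*z/3), z)


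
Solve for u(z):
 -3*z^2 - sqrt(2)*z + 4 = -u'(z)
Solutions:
 u(z) = C1 + z^3 + sqrt(2)*z^2/2 - 4*z


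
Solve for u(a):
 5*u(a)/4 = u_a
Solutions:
 u(a) = C1*exp(5*a/4)


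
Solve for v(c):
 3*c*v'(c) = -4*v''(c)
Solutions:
 v(c) = C1 + C2*erf(sqrt(6)*c/4)


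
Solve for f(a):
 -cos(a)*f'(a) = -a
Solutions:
 f(a) = C1 + Integral(a/cos(a), a)


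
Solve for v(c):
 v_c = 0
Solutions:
 v(c) = C1


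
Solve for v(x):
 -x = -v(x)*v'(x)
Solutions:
 v(x) = -sqrt(C1 + x^2)
 v(x) = sqrt(C1 + x^2)


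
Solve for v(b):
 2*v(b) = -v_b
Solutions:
 v(b) = C1*exp(-2*b)


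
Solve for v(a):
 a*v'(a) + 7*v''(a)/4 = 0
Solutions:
 v(a) = C1 + C2*erf(sqrt(14)*a/7)


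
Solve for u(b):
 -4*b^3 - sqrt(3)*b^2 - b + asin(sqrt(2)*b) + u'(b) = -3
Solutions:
 u(b) = C1 + b^4 + sqrt(3)*b^3/3 + b^2/2 - b*asin(sqrt(2)*b) - 3*b - sqrt(2)*sqrt(1 - 2*b^2)/2


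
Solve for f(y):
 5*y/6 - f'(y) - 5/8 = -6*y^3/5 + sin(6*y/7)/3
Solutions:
 f(y) = C1 + 3*y^4/10 + 5*y^2/12 - 5*y/8 + 7*cos(6*y/7)/18


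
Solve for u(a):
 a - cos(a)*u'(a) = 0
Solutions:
 u(a) = C1 + Integral(a/cos(a), a)


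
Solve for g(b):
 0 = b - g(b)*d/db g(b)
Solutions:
 g(b) = -sqrt(C1 + b^2)
 g(b) = sqrt(C1 + b^2)


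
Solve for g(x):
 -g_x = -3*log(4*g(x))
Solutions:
 -Integral(1/(log(_y) + 2*log(2)), (_y, g(x)))/3 = C1 - x


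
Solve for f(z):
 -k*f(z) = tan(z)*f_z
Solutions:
 f(z) = C1*exp(-k*log(sin(z)))


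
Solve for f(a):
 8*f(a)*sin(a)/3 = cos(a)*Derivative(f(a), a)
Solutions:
 f(a) = C1/cos(a)^(8/3)


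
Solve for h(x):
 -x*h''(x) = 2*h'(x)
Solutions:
 h(x) = C1 + C2/x


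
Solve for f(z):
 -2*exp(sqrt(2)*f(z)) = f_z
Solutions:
 f(z) = sqrt(2)*(2*log(1/(C1 + 2*z)) - log(2))/4


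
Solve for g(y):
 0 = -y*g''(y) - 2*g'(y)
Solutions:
 g(y) = C1 + C2/y


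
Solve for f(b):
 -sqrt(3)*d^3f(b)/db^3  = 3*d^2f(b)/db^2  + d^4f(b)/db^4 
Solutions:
 f(b) = C1 + C2*b + (C3*sin(3*b/2) + C4*cos(3*b/2))*exp(-sqrt(3)*b/2)


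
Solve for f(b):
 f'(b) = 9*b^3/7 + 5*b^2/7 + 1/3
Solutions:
 f(b) = C1 + 9*b^4/28 + 5*b^3/21 + b/3


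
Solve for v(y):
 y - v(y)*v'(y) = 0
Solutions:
 v(y) = -sqrt(C1 + y^2)
 v(y) = sqrt(C1 + y^2)


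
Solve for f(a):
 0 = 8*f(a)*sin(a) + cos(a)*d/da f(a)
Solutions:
 f(a) = C1*cos(a)^8


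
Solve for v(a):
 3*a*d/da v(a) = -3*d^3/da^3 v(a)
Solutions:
 v(a) = C1 + Integral(C2*airyai(-a) + C3*airybi(-a), a)


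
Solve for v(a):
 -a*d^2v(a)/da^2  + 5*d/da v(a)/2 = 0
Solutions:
 v(a) = C1 + C2*a^(7/2)


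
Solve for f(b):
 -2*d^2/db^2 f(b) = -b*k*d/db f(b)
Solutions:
 f(b) = Piecewise((-sqrt(pi)*C1*erf(b*sqrt(-k)/2)/sqrt(-k) - C2, (k > 0) | (k < 0)), (-C1*b - C2, True))


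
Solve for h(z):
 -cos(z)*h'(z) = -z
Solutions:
 h(z) = C1 + Integral(z/cos(z), z)


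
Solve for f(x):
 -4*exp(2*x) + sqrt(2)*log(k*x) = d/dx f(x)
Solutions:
 f(x) = C1 + sqrt(2)*x*log(k*x) - sqrt(2)*x - 2*exp(2*x)


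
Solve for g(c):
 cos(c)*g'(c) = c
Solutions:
 g(c) = C1 + Integral(c/cos(c), c)


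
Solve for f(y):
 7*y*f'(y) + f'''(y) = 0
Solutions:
 f(y) = C1 + Integral(C2*airyai(-7^(1/3)*y) + C3*airybi(-7^(1/3)*y), y)


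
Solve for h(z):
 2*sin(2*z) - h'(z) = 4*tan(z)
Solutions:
 h(z) = C1 + 4*log(cos(z)) - cos(2*z)


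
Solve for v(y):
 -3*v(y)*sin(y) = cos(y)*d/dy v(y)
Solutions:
 v(y) = C1*cos(y)^3


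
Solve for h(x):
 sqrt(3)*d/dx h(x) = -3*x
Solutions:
 h(x) = C1 - sqrt(3)*x^2/2


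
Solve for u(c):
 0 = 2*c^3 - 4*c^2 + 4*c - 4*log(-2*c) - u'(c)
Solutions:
 u(c) = C1 + c^4/2 - 4*c^3/3 + 2*c^2 - 4*c*log(-c) + 4*c*(1 - log(2))


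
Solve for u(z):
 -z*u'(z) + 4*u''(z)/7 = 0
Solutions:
 u(z) = C1 + C2*erfi(sqrt(14)*z/4)


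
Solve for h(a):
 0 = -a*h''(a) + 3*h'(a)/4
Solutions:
 h(a) = C1 + C2*a^(7/4)


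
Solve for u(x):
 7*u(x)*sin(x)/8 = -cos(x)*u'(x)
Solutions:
 u(x) = C1*cos(x)^(7/8)


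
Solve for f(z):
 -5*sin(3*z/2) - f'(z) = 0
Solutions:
 f(z) = C1 + 10*cos(3*z/2)/3


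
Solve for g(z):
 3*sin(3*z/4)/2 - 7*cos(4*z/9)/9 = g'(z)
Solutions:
 g(z) = C1 - 7*sin(4*z/9)/4 - 2*cos(3*z/4)


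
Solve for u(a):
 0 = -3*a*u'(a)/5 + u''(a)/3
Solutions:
 u(a) = C1 + C2*erfi(3*sqrt(10)*a/10)


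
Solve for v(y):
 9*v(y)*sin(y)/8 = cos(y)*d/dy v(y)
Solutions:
 v(y) = C1/cos(y)^(9/8)


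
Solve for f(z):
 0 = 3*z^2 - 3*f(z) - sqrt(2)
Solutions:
 f(z) = z^2 - sqrt(2)/3


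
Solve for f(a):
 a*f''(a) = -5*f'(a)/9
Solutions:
 f(a) = C1 + C2*a^(4/9)


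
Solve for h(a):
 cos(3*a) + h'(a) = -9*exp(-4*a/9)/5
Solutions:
 h(a) = C1 - sin(3*a)/3 + 81*exp(-4*a/9)/20


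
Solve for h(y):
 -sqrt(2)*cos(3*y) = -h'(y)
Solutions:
 h(y) = C1 + sqrt(2)*sin(3*y)/3


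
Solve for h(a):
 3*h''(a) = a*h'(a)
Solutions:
 h(a) = C1 + C2*erfi(sqrt(6)*a/6)


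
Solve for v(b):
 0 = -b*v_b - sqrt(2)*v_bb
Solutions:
 v(b) = C1 + C2*erf(2^(1/4)*b/2)


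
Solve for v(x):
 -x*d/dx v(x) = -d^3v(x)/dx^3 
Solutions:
 v(x) = C1 + Integral(C2*airyai(x) + C3*airybi(x), x)


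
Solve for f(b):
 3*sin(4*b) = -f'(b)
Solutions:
 f(b) = C1 + 3*cos(4*b)/4


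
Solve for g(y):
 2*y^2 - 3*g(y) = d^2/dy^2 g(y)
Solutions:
 g(y) = C1*sin(sqrt(3)*y) + C2*cos(sqrt(3)*y) + 2*y^2/3 - 4/9


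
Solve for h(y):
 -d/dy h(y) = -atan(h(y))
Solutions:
 Integral(1/atan(_y), (_y, h(y))) = C1 + y


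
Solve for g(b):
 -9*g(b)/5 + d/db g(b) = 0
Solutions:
 g(b) = C1*exp(9*b/5)


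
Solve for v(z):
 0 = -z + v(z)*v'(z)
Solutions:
 v(z) = -sqrt(C1 + z^2)
 v(z) = sqrt(C1 + z^2)


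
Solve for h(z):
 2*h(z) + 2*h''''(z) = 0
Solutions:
 h(z) = (C1*sin(sqrt(2)*z/2) + C2*cos(sqrt(2)*z/2))*exp(-sqrt(2)*z/2) + (C3*sin(sqrt(2)*z/2) + C4*cos(sqrt(2)*z/2))*exp(sqrt(2)*z/2)


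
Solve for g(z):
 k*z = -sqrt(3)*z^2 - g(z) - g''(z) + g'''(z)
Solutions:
 g(z) = C1*exp(z*(-2^(2/3)*(3*sqrt(93) + 29)^(1/3) - 2*2^(1/3)/(3*sqrt(93) + 29)^(1/3) + 4)/12)*sin(2^(1/3)*sqrt(3)*z*(-2^(1/3)*(3*sqrt(93) + 29)^(1/3) + 2/(3*sqrt(93) + 29)^(1/3))/12) + C2*exp(z*(-2^(2/3)*(3*sqrt(93) + 29)^(1/3) - 2*2^(1/3)/(3*sqrt(93) + 29)^(1/3) + 4)/12)*cos(2^(1/3)*sqrt(3)*z*(-2^(1/3)*(3*sqrt(93) + 29)^(1/3) + 2/(3*sqrt(93) + 29)^(1/3))/12) + C3*exp(z*(2*2^(1/3)/(3*sqrt(93) + 29)^(1/3) + 2 + 2^(2/3)*(3*sqrt(93) + 29)^(1/3))/6) - k*z - sqrt(3)*z^2 + 2*sqrt(3)


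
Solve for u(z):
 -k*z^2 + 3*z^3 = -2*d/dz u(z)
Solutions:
 u(z) = C1 + k*z^3/6 - 3*z^4/8


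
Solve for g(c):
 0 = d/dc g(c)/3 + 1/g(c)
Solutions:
 g(c) = -sqrt(C1 - 6*c)
 g(c) = sqrt(C1 - 6*c)


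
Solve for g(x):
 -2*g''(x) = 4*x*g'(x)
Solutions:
 g(x) = C1 + C2*erf(x)


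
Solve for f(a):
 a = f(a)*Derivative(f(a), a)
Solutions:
 f(a) = -sqrt(C1 + a^2)
 f(a) = sqrt(C1 + a^2)


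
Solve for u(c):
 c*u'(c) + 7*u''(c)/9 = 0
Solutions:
 u(c) = C1 + C2*erf(3*sqrt(14)*c/14)


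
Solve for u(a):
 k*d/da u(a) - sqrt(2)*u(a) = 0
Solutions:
 u(a) = C1*exp(sqrt(2)*a/k)


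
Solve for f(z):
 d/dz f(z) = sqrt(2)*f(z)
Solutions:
 f(z) = C1*exp(sqrt(2)*z)


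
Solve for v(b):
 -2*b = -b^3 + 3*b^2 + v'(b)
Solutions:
 v(b) = C1 + b^4/4 - b^3 - b^2


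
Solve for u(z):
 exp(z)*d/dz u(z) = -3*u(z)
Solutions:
 u(z) = C1*exp(3*exp(-z))


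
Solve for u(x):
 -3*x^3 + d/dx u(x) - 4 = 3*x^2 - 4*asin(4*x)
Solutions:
 u(x) = C1 + 3*x^4/4 + x^3 - 4*x*asin(4*x) + 4*x - sqrt(1 - 16*x^2)


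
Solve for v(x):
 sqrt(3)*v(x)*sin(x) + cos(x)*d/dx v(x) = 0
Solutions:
 v(x) = C1*cos(x)^(sqrt(3))


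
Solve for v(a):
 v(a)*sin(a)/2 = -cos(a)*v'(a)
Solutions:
 v(a) = C1*sqrt(cos(a))


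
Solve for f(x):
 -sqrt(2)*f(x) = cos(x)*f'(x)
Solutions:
 f(x) = C1*(sin(x) - 1)^(sqrt(2)/2)/(sin(x) + 1)^(sqrt(2)/2)


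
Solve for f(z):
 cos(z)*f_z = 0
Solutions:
 f(z) = C1


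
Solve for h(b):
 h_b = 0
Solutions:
 h(b) = C1


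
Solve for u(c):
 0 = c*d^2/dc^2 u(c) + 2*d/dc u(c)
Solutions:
 u(c) = C1 + C2/c


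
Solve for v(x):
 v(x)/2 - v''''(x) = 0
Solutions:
 v(x) = C1*exp(-2^(3/4)*x/2) + C2*exp(2^(3/4)*x/2) + C3*sin(2^(3/4)*x/2) + C4*cos(2^(3/4)*x/2)


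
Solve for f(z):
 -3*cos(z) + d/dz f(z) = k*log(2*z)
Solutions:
 f(z) = C1 + k*z*(log(z) - 1) + k*z*log(2) + 3*sin(z)


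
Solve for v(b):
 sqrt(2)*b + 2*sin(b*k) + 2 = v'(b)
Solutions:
 v(b) = C1 + sqrt(2)*b^2/2 + 2*b - 2*cos(b*k)/k


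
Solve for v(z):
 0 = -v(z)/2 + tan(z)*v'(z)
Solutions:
 v(z) = C1*sqrt(sin(z))


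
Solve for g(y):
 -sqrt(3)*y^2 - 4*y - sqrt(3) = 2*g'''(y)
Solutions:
 g(y) = C1 + C2*y + C3*y^2 - sqrt(3)*y^5/120 - y^4/12 - sqrt(3)*y^3/12


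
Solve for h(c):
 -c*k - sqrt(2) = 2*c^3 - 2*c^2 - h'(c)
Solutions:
 h(c) = C1 + c^4/2 - 2*c^3/3 + c^2*k/2 + sqrt(2)*c


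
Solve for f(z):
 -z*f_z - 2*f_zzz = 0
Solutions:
 f(z) = C1 + Integral(C2*airyai(-2^(2/3)*z/2) + C3*airybi(-2^(2/3)*z/2), z)


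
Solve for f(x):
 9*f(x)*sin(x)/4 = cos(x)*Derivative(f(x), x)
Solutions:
 f(x) = C1/cos(x)^(9/4)


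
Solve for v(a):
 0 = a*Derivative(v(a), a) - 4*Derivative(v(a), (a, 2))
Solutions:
 v(a) = C1 + C2*erfi(sqrt(2)*a/4)


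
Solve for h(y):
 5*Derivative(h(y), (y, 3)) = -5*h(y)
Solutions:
 h(y) = C3*exp(-y) + (C1*sin(sqrt(3)*y/2) + C2*cos(sqrt(3)*y/2))*exp(y/2)


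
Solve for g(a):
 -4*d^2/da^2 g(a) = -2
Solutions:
 g(a) = C1 + C2*a + a^2/4


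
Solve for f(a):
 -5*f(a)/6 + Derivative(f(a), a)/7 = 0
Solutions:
 f(a) = C1*exp(35*a/6)


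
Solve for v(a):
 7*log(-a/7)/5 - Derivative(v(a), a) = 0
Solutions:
 v(a) = C1 + 7*a*log(-a)/5 + 7*a*(-log(7) - 1)/5


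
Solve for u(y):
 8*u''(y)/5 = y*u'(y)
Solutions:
 u(y) = C1 + C2*erfi(sqrt(5)*y/4)


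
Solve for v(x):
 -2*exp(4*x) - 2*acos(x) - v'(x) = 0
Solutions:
 v(x) = C1 - 2*x*acos(x) + 2*sqrt(1 - x^2) - exp(4*x)/2


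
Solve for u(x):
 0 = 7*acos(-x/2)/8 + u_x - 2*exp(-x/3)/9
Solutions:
 u(x) = C1 - 7*x*acos(-x/2)/8 - 7*sqrt(4 - x^2)/8 - 2*exp(-x/3)/3


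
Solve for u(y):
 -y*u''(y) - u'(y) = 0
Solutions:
 u(y) = C1 + C2*log(y)


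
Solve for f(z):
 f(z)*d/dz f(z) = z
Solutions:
 f(z) = -sqrt(C1 + z^2)
 f(z) = sqrt(C1 + z^2)


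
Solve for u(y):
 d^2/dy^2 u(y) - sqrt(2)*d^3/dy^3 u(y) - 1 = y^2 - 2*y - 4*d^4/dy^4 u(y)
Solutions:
 u(y) = C1 + C2*y + y^4/12 + y^3*(-1 + sqrt(2))/3 + y^2*(-3/2 - sqrt(2)) + (C3*sin(sqrt(14)*y/8) + C4*cos(sqrt(14)*y/8))*exp(sqrt(2)*y/8)


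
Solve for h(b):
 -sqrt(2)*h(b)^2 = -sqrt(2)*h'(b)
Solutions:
 h(b) = -1/(C1 + b)


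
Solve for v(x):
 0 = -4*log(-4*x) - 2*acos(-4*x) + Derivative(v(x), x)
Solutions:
 v(x) = C1 + 4*x*log(-x) + 2*x*acos(-4*x) - 4*x + 8*x*log(2) + sqrt(1 - 16*x^2)/2


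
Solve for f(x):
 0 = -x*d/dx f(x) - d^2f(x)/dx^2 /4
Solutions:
 f(x) = C1 + C2*erf(sqrt(2)*x)


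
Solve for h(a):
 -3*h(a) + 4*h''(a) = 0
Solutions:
 h(a) = C1*exp(-sqrt(3)*a/2) + C2*exp(sqrt(3)*a/2)


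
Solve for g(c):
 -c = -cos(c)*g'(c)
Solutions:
 g(c) = C1 + Integral(c/cos(c), c)


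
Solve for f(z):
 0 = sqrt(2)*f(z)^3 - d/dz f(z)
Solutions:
 f(z) = -sqrt(2)*sqrt(-1/(C1 + sqrt(2)*z))/2
 f(z) = sqrt(2)*sqrt(-1/(C1 + sqrt(2)*z))/2


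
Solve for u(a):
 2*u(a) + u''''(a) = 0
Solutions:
 u(a) = (C1*sin(2^(3/4)*a/2) + C2*cos(2^(3/4)*a/2))*exp(-2^(3/4)*a/2) + (C3*sin(2^(3/4)*a/2) + C4*cos(2^(3/4)*a/2))*exp(2^(3/4)*a/2)


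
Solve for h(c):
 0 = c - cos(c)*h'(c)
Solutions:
 h(c) = C1 + Integral(c/cos(c), c)


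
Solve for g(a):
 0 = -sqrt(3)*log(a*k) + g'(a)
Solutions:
 g(a) = C1 + sqrt(3)*a*log(a*k) - sqrt(3)*a


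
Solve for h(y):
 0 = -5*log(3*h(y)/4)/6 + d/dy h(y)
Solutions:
 6*Integral(1/(-log(_y) - log(3) + 2*log(2)), (_y, h(y)))/5 = C1 - y


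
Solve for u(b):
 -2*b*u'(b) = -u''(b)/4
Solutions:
 u(b) = C1 + C2*erfi(2*b)


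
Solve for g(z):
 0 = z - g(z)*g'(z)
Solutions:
 g(z) = -sqrt(C1 + z^2)
 g(z) = sqrt(C1 + z^2)


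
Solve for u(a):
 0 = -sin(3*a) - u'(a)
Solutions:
 u(a) = C1 + cos(3*a)/3


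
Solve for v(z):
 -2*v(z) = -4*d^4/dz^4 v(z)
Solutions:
 v(z) = C1*exp(-2^(3/4)*z/2) + C2*exp(2^(3/4)*z/2) + C3*sin(2^(3/4)*z/2) + C4*cos(2^(3/4)*z/2)


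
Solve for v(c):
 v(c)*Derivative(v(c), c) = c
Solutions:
 v(c) = -sqrt(C1 + c^2)
 v(c) = sqrt(C1 + c^2)


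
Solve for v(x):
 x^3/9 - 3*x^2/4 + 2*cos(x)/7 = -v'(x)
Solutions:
 v(x) = C1 - x^4/36 + x^3/4 - 2*sin(x)/7


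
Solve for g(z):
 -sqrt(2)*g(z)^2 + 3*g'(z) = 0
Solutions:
 g(z) = -3/(C1 + sqrt(2)*z)


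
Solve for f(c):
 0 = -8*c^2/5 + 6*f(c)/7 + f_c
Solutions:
 f(c) = C1*exp(-6*c/7) + 28*c^2/15 - 196*c/45 + 686/135


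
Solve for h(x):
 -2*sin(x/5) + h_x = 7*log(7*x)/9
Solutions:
 h(x) = C1 + 7*x*log(x)/9 - 7*x/9 + 7*x*log(7)/9 - 10*cos(x/5)


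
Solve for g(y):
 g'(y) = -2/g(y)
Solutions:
 g(y) = -sqrt(C1 - 4*y)
 g(y) = sqrt(C1 - 4*y)


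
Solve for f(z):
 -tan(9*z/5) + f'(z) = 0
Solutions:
 f(z) = C1 - 5*log(cos(9*z/5))/9


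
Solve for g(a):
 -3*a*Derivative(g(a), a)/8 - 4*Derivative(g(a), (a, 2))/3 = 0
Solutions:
 g(a) = C1 + C2*erf(3*a/8)


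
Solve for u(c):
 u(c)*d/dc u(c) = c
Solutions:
 u(c) = -sqrt(C1 + c^2)
 u(c) = sqrt(C1 + c^2)


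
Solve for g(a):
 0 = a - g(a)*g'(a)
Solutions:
 g(a) = -sqrt(C1 + a^2)
 g(a) = sqrt(C1 + a^2)


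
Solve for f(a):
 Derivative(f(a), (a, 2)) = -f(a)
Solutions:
 f(a) = C1*sin(a) + C2*cos(a)


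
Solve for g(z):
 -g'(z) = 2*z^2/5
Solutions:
 g(z) = C1 - 2*z^3/15


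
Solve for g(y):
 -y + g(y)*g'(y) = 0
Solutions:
 g(y) = -sqrt(C1 + y^2)
 g(y) = sqrt(C1 + y^2)


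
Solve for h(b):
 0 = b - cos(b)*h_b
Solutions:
 h(b) = C1 + Integral(b/cos(b), b)


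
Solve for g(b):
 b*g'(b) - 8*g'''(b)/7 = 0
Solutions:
 g(b) = C1 + Integral(C2*airyai(7^(1/3)*b/2) + C3*airybi(7^(1/3)*b/2), b)


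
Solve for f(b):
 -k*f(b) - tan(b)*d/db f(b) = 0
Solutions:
 f(b) = C1*exp(-k*log(sin(b)))


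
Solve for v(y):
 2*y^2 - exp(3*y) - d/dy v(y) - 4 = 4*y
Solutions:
 v(y) = C1 + 2*y^3/3 - 2*y^2 - 4*y - exp(3*y)/3


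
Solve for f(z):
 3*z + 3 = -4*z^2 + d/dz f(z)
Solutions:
 f(z) = C1 + 4*z^3/3 + 3*z^2/2 + 3*z


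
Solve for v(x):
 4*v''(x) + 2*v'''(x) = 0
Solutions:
 v(x) = C1 + C2*x + C3*exp(-2*x)


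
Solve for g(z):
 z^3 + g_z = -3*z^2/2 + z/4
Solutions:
 g(z) = C1 - z^4/4 - z^3/2 + z^2/8


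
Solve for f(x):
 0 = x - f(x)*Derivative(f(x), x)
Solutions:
 f(x) = -sqrt(C1 + x^2)
 f(x) = sqrt(C1 + x^2)


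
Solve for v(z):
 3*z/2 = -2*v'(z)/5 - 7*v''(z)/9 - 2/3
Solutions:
 v(z) = C1 + C2*exp(-18*z/35) - 15*z^2/8 + 45*z/8


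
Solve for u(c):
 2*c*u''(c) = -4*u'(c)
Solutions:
 u(c) = C1 + C2/c


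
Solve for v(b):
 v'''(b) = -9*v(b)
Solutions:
 v(b) = C3*exp(-3^(2/3)*b) + (C1*sin(3*3^(1/6)*b/2) + C2*cos(3*3^(1/6)*b/2))*exp(3^(2/3)*b/2)


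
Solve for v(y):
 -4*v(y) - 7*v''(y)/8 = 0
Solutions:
 v(y) = C1*sin(4*sqrt(14)*y/7) + C2*cos(4*sqrt(14)*y/7)


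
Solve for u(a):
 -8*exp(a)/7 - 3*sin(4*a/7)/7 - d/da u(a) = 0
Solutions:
 u(a) = C1 - 8*exp(a)/7 + 3*cos(4*a/7)/4


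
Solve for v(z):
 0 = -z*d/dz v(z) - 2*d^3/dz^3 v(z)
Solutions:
 v(z) = C1 + Integral(C2*airyai(-2^(2/3)*z/2) + C3*airybi(-2^(2/3)*z/2), z)


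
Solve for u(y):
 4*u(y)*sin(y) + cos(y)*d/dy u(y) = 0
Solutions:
 u(y) = C1*cos(y)^4


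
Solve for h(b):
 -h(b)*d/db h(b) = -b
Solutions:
 h(b) = -sqrt(C1 + b^2)
 h(b) = sqrt(C1 + b^2)


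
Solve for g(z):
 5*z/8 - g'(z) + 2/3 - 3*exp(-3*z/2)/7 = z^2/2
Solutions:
 g(z) = C1 - z^3/6 + 5*z^2/16 + 2*z/3 + 2*exp(-3*z/2)/7


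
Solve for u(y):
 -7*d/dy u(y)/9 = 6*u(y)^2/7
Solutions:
 u(y) = 49/(C1 + 54*y)


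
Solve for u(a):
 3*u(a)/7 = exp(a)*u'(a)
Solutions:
 u(a) = C1*exp(-3*exp(-a)/7)


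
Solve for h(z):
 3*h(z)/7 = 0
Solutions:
 h(z) = 0


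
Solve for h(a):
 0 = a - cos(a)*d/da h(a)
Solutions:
 h(a) = C1 + Integral(a/cos(a), a)
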